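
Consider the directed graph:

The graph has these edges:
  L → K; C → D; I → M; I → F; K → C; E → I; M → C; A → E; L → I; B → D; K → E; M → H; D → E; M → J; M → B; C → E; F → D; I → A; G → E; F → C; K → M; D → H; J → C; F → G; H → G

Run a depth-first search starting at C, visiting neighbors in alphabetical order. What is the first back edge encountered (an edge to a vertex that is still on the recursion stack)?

A->E

DFS from C (visiting neighbors in alphabetical order); mark gray on enter, black on exit:
C gray
  D gray
    E gray
      I gray
        A gray
          A→E: E is gray → back edge
First back edge: A → E.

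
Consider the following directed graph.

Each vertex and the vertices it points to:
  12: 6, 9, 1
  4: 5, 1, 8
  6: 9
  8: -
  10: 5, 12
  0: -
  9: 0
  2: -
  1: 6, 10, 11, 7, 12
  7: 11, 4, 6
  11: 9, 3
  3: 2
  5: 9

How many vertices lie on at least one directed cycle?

A vertex is on a directed cycle iff it belongs to a strongly connected component of size ≥ 2 (or has a self-loop).
The vertices on cycles are {1, 4, 7, 10, 12} — 5 in total.

5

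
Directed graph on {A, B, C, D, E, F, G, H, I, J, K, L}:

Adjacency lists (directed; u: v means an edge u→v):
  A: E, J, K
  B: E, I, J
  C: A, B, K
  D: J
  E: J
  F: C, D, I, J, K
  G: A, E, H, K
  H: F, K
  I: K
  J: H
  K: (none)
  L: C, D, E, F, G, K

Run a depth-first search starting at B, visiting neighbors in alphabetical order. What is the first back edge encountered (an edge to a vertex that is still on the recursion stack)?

DFS from B (visiting neighbors in alphabetical order); mark gray on enter, black on exit:
B gray
  E gray
    J gray
      H gray
        F gray
          C gray
            A gray
              A→E: E is gray → back edge
First back edge: A → E.

A→E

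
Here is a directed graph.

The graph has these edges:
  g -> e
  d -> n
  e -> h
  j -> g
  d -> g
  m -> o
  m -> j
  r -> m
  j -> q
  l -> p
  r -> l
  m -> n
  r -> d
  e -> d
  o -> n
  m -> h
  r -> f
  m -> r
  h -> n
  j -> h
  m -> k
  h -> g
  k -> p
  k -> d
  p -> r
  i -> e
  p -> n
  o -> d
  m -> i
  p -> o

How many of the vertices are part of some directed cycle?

A vertex is on a directed cycle iff it belongs to a strongly connected component of size ≥ 2 (or has a self-loop).
The vertices on cycles are {d, e, g, h, k, l, m, p, r} — 9 in total.

9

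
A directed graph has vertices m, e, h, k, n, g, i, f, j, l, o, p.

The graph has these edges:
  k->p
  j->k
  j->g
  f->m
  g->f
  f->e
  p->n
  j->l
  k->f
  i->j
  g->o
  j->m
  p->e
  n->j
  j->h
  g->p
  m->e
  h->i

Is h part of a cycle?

h is on a cycle iff h can reach itself via ≥1 edge.
h → i → j → h — yes.

Yes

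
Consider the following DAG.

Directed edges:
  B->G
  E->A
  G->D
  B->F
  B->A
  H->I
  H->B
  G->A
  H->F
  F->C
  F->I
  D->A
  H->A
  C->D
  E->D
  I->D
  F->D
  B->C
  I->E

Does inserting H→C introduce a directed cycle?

No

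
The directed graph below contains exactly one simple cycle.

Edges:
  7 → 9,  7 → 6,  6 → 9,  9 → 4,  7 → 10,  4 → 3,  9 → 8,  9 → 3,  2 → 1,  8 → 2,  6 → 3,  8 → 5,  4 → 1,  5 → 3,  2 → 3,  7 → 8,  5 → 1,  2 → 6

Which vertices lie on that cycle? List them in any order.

2, 6, 8, 9

DFS with gray/black marking from 6:
6 gray
  3 gray
  3 black
  9 gray
    9→3: 3 black — skip
    4 gray
      1 gray
      1 black
      4→3: 3 black — skip
    4 black
    8 gray
      5 gray
        5→1: 1 black — skip
        5→3: 3 black — skip
      5 black
      2 gray
        2→6: 6 is gray → back edge
Back edge closes the cycle 6 → 9 → 8 → 2 → 6; its vertices are {2, 6, 8, 9}.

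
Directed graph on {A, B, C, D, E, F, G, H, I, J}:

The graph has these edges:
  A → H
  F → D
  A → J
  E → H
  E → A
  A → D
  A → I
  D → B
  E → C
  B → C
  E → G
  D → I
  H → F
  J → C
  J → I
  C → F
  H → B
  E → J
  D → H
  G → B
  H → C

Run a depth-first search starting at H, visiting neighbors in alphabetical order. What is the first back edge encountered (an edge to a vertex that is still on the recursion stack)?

D→B

DFS from H (visiting neighbors in alphabetical order); mark gray on enter, black on exit:
H gray
  B gray
    C gray
      F gray
        D gray
          D→B: B is gray → back edge
First back edge: D → B.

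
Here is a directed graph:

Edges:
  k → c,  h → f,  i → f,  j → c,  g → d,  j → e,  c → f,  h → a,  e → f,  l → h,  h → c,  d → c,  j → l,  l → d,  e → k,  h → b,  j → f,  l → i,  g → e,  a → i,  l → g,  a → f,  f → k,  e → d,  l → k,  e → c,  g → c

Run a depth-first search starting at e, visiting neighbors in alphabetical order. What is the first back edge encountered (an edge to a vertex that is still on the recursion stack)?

k→c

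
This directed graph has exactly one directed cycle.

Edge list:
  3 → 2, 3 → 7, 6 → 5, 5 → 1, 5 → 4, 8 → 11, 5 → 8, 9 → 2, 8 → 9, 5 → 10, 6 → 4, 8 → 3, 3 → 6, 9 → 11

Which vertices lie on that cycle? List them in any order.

DFS with gray/black marking from 5:
5 gray
  1 gray
  1 black
  8 gray
    11 gray
    11 black
    3 gray
      6 gray
        4 gray
        4 black
        6→5: 5 is gray → back edge
Back edge closes the cycle 5 → 8 → 3 → 6 → 5; its vertices are {3, 5, 6, 8}.

3, 5, 6, 8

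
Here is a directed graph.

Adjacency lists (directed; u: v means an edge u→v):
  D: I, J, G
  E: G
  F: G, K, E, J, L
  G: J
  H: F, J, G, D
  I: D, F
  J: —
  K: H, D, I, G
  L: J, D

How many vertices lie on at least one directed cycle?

6

A vertex is on a directed cycle iff it belongs to a strongly connected component of size ≥ 2 (or has a self-loop).
The vertices on cycles are {D, F, H, I, K, L} — 6 in total.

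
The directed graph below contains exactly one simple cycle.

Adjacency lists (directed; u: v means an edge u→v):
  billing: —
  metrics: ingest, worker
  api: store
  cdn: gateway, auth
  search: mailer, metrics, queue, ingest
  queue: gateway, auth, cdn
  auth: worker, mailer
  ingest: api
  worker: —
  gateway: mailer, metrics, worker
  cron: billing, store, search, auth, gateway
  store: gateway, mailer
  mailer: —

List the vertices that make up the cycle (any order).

DFS with gray/black marking from metrics:
metrics gray
  ingest gray
    api gray
      store gray
        gateway gray
          mailer gray
          mailer black
          gateway→metrics: metrics is gray → back edge
Back edge closes the cycle metrics → ingest → api → store → gateway → metrics; its vertices are {api, store, ingest, gateway, metrics}.

api, store, ingest, gateway, metrics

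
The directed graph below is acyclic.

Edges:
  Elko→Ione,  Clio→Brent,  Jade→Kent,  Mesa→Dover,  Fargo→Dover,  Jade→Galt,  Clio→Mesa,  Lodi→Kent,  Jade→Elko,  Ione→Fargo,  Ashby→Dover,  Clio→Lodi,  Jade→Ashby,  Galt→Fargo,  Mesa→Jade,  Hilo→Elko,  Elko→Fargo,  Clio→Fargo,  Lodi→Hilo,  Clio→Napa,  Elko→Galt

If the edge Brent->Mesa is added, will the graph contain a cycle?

Adding Brent→Mesa creates a cycle iff Mesa can already reach Brent.
Explore from Mesa: no path reaches Brent. The graph stays acyclic.

No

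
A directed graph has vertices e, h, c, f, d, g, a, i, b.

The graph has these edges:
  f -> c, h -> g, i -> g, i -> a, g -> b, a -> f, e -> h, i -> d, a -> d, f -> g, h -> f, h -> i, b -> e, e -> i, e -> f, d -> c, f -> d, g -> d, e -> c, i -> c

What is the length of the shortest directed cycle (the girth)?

4

For each vertex v, BFS finds the shortest path from v back to v.
The shortest such closed walk is b → e → h → g → b, length 4.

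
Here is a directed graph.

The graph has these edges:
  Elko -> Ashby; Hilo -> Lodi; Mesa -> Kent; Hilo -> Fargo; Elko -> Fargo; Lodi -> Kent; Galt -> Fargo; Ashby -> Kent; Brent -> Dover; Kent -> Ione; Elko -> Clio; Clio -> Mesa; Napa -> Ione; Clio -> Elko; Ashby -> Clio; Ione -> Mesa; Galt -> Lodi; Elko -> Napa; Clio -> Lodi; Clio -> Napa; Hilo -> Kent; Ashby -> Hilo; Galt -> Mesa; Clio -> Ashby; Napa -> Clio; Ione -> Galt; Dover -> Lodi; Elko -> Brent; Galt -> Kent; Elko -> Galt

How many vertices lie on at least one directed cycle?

9

A vertex is on a directed cycle iff it belongs to a strongly connected component of size ≥ 2 (or has a self-loop).
The vertices on cycles are {Clio, Elko, Galt, Ione, Kent, Lodi, Mesa, Napa, Ashby} — 9 in total.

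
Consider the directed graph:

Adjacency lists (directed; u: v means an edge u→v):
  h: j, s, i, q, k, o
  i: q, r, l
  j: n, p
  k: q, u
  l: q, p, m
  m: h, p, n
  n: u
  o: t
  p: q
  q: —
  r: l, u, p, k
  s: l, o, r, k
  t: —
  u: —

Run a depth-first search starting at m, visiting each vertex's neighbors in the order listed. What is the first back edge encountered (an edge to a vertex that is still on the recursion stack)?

l→m

DFS from m (visiting each vertex's neighbors in the order listed); mark gray on enter, black on exit:
m gray
  h gray
    j gray
      n gray
        u gray
        u black
      n black
      p gray
        q gray
        q black
      p black
    j black
    s gray
      l gray
        l→q: q black — skip
        l→p: p black — skip
        l→m: m is gray → back edge
First back edge: l → m.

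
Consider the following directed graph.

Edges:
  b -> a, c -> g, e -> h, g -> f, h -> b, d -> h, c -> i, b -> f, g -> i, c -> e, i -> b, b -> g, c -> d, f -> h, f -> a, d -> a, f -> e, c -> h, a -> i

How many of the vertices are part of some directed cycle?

A vertex is on a directed cycle iff it belongs to a strongly connected component of size ≥ 2 (or has a self-loop).
The vertices on cycles are {a, b, e, f, g, h, i} — 7 in total.

7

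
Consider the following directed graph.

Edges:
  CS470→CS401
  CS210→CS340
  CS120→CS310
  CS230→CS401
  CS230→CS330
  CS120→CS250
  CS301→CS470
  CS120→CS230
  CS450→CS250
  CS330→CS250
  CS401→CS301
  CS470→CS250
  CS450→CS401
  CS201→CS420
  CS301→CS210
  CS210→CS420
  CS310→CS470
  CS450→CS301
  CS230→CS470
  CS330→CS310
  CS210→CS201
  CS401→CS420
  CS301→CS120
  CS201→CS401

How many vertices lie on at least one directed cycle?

A vertex is on a directed cycle iff it belongs to a strongly connected component of size ≥ 2 (or has a self-loop).
The vertices on cycles are {CS120, CS201, CS210, CS230, CS301, CS310, CS330, CS401, CS470} — 9 in total.

9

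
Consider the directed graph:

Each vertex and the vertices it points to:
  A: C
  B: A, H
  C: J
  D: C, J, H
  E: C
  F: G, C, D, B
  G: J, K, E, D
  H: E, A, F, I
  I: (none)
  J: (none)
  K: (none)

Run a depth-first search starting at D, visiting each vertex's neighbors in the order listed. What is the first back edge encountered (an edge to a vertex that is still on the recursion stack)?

G->D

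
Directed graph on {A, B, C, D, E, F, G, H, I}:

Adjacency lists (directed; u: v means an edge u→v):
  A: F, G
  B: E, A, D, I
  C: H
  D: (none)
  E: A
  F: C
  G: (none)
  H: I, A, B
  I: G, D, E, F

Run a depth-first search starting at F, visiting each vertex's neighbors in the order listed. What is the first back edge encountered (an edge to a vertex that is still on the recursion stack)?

DFS from F (visiting each vertex's neighbors in the order listed); mark gray on enter, black on exit:
F gray
  C gray
    H gray
      I gray
        G gray
        G black
        D gray
        D black
        E gray
          A gray
            A→F: F is gray → back edge
First back edge: A → F.

A→F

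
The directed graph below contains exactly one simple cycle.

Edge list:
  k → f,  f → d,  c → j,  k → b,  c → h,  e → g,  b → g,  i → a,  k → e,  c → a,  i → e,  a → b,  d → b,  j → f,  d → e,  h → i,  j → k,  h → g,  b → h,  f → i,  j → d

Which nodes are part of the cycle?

a, b, h, i

DFS with gray/black marking from h:
h gray
  g gray
  g black
  i gray
    a gray
      b gray
        b→h: h is gray → back edge
Back edge closes the cycle h → i → a → b → h; its vertices are {a, b, h, i}.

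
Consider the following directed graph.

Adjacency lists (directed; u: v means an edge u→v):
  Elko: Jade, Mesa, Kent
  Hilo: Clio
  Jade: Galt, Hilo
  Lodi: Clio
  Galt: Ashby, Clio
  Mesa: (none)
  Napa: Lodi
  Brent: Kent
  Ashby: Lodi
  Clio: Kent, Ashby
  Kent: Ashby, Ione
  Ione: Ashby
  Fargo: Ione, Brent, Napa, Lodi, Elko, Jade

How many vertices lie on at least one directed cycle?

A vertex is on a directed cycle iff it belongs to a strongly connected component of size ≥ 2 (or has a self-loop).
The vertices on cycles are {Clio, Ione, Kent, Lodi, Ashby} — 5 in total.

5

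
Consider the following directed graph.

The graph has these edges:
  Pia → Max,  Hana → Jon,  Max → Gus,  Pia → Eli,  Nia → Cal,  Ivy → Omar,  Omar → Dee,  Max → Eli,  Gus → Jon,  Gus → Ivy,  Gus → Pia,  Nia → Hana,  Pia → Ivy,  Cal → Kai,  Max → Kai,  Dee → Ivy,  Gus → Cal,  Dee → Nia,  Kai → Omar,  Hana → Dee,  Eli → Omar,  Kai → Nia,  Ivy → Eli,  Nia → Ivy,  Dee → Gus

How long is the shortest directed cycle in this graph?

3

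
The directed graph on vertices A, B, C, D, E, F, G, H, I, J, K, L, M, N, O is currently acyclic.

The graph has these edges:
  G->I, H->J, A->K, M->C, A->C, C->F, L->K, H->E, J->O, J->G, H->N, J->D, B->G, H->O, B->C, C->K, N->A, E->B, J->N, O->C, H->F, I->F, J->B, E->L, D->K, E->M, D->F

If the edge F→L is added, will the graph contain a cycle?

No

Adding F→L creates a cycle iff L can already reach F.
Explore from L: no path reaches F. The graph stays acyclic.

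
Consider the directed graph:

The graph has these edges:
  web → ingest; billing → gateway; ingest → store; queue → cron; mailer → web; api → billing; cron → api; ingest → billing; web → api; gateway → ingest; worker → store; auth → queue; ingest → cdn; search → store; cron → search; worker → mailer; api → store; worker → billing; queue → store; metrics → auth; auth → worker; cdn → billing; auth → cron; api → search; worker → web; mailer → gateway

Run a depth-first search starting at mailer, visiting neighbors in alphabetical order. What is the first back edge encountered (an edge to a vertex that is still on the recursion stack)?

DFS from mailer (visiting neighbors in alphabetical order); mark gray on enter, black on exit:
mailer gray
  gateway gray
    ingest gray
      billing gray
        billing→gateway: gateway is gray → back edge
First back edge: billing → gateway.

billing->gateway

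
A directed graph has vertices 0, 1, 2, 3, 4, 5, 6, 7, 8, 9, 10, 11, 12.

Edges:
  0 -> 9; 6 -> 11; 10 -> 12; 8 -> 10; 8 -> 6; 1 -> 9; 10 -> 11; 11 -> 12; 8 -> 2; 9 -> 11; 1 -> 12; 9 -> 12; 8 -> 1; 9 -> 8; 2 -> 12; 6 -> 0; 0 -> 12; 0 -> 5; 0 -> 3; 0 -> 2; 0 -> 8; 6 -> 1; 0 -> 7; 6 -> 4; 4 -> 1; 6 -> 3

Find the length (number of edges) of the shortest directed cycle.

3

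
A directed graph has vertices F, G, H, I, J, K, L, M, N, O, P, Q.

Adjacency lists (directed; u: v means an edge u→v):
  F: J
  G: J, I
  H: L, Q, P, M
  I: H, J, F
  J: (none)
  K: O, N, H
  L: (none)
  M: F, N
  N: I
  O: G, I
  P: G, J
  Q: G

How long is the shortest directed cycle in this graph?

4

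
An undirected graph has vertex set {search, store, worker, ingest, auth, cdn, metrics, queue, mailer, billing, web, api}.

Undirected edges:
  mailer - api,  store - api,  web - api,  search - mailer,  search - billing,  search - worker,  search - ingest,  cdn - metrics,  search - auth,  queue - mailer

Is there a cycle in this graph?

No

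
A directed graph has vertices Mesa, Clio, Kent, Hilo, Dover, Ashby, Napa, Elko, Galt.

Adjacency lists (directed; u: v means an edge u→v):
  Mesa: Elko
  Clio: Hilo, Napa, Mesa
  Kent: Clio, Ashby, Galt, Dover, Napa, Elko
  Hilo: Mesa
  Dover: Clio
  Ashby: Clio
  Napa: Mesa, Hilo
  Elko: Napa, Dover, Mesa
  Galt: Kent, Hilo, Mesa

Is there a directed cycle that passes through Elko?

Yes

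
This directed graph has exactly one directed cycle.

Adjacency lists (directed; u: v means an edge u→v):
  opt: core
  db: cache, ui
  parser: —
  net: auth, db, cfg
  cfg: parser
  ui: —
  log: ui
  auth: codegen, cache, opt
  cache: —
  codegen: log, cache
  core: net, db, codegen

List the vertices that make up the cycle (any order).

DFS with gray/black marking from core:
core gray
  net gray
    auth gray
      codegen gray
        log gray
          ui gray
          ui black
        log black
        cache gray
        cache black
      codegen black
      auth→cache: cache black — skip
      opt gray
        opt→core: core is gray → back edge
Back edge closes the cycle core → net → auth → opt → core; its vertices are {net, opt, auth, core}.

net, opt, auth, core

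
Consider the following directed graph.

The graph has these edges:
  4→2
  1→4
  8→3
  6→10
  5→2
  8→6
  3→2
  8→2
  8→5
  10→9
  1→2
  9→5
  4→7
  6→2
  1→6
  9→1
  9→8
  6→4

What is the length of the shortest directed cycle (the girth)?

4

For each vertex v, BFS finds the shortest path from v back to v.
The shortest such closed walk is 9 → 8 → 6 → 10 → 9, length 4.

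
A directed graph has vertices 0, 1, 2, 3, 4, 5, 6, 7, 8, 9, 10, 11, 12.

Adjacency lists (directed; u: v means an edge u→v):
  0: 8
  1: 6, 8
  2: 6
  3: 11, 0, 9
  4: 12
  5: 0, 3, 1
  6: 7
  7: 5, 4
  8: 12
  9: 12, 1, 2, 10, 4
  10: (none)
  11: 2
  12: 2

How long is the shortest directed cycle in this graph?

4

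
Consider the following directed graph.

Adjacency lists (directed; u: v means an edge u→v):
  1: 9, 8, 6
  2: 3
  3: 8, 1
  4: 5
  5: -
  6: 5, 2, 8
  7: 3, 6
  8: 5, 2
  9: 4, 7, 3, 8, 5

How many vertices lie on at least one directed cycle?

7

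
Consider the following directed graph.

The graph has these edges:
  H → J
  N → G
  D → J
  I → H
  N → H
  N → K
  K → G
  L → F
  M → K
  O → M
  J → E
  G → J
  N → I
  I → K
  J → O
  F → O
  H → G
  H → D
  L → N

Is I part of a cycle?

No

I lies on a cycle iff there is a path from I back to itself.
Exploring from I, it never reaches itself; equivalently, its strongly connected component is a singleton.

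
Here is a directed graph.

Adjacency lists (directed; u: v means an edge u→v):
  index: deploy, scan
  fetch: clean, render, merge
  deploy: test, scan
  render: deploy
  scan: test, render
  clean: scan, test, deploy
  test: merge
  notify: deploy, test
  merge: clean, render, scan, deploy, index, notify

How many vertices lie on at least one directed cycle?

8

A vertex is on a directed cycle iff it belongs to a strongly connected component of size ≥ 2 (or has a self-loop).
The vertices on cycles are {scan, test, clean, index, merge, deploy, notify, render} — 8 in total.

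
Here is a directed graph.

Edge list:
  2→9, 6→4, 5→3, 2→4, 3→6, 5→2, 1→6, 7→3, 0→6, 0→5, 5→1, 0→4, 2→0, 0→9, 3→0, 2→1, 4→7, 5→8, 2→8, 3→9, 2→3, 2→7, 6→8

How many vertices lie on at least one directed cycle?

8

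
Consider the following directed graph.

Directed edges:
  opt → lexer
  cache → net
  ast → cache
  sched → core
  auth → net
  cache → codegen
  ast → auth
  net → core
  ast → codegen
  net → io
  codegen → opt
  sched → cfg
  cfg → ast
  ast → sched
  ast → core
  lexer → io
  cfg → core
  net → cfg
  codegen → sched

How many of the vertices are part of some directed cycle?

7

A vertex is on a directed cycle iff it belongs to a strongly connected component of size ≥ 2 (or has a self-loop).
The vertices on cycles are {ast, cfg, net, auth, cache, sched, codegen} — 7 in total.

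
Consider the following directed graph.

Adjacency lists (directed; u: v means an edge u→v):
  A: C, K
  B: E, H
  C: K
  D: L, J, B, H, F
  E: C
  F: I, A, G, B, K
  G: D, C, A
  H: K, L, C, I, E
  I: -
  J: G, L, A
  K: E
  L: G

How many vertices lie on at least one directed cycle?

10

A vertex is on a directed cycle iff it belongs to a strongly connected component of size ≥ 2 (or has a self-loop).
The vertices on cycles are {B, C, D, E, F, G, H, J, K, L} — 10 in total.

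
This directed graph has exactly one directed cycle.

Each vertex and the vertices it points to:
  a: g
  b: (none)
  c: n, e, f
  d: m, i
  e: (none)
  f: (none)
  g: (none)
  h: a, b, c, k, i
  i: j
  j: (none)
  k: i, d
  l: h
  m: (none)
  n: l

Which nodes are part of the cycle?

c, h, l, n

DFS with gray/black marking from h:
h gray
  a gray
    g gray
    g black
  a black
  b gray
  b black
  c gray
    n gray
      l gray
        l→h: h is gray → back edge
Back edge closes the cycle h → c → n → l → h; its vertices are {c, h, l, n}.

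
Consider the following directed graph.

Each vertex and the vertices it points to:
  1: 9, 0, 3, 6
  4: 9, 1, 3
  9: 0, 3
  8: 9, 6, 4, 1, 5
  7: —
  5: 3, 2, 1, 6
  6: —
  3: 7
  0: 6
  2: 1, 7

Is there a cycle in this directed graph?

DFS with white/gray/black marking, starting from 9:
9 gray
  0 gray
    6 gray
    6 black
  0 black
  3 gray
    7 gray
    7 black
  3 black
9 black
1 gray
  1→9: 9 black — skip
  1→0: 0 black — skip
  1→3: 3 black — skip
  1→6: 6 black — skip
1 black
4 gray
  4→9: 9 black — skip
  4→1: 1 black — skip
  4→3: 3 black — skip
4 black
8 gray
  8→9: 9 black — skip
  8→6: 6 black — skip
  8→4: 4 black — skip
  8→1: 1 black — skip
  5 gray
    5→3: 3 black — skip
    2 gray
      2→1: 1 black — skip
      2→7: 7 black — skip
    2 black
    5→1: 1 black — skip
    5→6: 6 black — skip
  5 black
8 black
Every edge goes to a white or black vertex — no back edge, so the graph is acyclic.

No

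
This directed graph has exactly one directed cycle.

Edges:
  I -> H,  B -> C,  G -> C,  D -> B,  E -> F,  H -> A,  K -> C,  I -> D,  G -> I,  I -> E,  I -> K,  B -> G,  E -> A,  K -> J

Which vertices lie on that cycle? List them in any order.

DFS with gray/black marking from I:
I gray
  K gray
    C gray
    C black
    J gray
    J black
  K black
  E gray
    F gray
    F black
    A gray
    A black
  E black
  D gray
    B gray
      G gray
        G→C: C black — skip
        G→I: I is gray → back edge
Back edge closes the cycle I → D → B → G → I; its vertices are {B, D, G, I}.

B, D, G, I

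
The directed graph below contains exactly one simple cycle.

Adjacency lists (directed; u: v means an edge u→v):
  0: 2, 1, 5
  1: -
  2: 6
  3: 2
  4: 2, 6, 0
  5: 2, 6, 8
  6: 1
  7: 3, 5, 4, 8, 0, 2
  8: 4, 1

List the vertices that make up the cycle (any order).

DFS with gray/black marking from 8:
8 gray
  4 gray
    2 gray
      6 gray
        1 gray
        1 black
      6 black
    2 black
    4→6: 6 black — skip
    0 gray
      0→2: 2 black — skip
      0→1: 1 black — skip
      5 gray
        5→2: 2 black — skip
        5→6: 6 black — skip
        5→8: 8 is gray → back edge
Back edge closes the cycle 8 → 4 → 0 → 5 → 8; its vertices are {0, 4, 5, 8}.

0, 4, 5, 8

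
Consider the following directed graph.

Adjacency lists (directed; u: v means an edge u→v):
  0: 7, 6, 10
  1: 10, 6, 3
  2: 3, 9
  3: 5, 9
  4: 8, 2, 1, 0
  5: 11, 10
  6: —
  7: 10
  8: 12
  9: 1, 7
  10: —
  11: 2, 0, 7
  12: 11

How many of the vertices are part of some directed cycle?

A vertex is on a directed cycle iff it belongs to a strongly connected component of size ≥ 2 (or has a self-loop).
The vertices on cycles are {1, 2, 3, 5, 9, 11} — 6 in total.

6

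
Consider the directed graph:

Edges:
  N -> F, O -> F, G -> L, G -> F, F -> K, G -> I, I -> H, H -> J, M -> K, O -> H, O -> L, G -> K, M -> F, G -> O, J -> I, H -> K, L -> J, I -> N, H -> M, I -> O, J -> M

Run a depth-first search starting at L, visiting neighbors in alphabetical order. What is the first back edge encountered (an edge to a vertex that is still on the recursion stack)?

DFS from L (visiting neighbors in alphabetical order); mark gray on enter, black on exit:
L gray
  J gray
    I gray
      H gray
        H→J: J is gray → back edge
First back edge: H → J.

H->J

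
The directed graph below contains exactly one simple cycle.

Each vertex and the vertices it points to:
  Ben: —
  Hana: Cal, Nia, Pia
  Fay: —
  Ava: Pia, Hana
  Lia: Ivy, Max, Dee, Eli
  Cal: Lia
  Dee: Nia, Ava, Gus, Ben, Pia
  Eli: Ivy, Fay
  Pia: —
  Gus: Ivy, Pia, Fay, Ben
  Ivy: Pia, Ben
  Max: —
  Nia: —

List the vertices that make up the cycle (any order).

Ava, Cal, Dee, Lia, Hana

DFS with gray/black marking from Lia:
Lia gray
  Ivy gray
    Pia gray
    Pia black
    Ben gray
    Ben black
  Ivy black
  Max gray
  Max black
  Dee gray
    Nia gray
    Nia black
    Ava gray
      Ava→Pia: Pia black — skip
      Hana gray
        Cal gray
          Cal→Lia: Lia is gray → back edge
Back edge closes the cycle Lia → Dee → Ava → Hana → Cal → Lia; its vertices are {Ava, Cal, Dee, Lia, Hana}.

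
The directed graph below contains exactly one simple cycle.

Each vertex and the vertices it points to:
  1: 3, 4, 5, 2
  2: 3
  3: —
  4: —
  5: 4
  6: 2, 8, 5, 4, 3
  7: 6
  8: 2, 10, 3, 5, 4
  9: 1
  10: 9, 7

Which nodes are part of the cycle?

DFS with gray/black marking from 10:
10 gray
  9 gray
    1 gray
      3 gray
      3 black
      4 gray
      4 black
      5 gray
        5→4: 4 black — skip
      5 black
      2 gray
        2→3: 3 black — skip
      2 black
    1 black
  9 black
  7 gray
    6 gray
      6→2: 2 black — skip
      8 gray
        8→2: 2 black — skip
        8→10: 10 is gray → back edge
Back edge closes the cycle 10 → 7 → 6 → 8 → 10; its vertices are {6, 7, 8, 10}.

6, 7, 8, 10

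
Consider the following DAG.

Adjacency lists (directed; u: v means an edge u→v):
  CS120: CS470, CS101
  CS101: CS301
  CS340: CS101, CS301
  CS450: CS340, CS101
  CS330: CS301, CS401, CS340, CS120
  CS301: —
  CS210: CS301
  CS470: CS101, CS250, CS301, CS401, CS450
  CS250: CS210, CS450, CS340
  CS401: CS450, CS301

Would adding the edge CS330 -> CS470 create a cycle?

Adding CS330→CS470 creates a cycle iff CS470 can already reach CS330.
Explore from CS470: no path reaches CS330. The graph stays acyclic.

No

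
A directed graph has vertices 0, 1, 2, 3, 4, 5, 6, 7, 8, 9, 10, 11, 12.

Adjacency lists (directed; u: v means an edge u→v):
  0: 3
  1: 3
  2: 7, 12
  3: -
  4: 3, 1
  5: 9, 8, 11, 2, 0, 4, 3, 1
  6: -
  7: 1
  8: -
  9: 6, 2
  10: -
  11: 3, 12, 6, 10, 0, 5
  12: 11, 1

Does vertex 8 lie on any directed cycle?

8 lies on a cycle iff there is a path from 8 back to itself.
Exploring from 8, it never reaches itself; equivalently, its strongly connected component is a singleton.

No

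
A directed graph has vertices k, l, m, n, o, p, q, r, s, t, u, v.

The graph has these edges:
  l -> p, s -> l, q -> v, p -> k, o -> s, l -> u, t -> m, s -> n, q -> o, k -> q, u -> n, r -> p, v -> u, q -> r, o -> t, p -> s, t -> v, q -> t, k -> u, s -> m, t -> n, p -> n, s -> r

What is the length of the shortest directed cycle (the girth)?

For each vertex v, BFS finds the shortest path from v back to v.
The shortest such closed walk is r → p → s → r, length 3.

3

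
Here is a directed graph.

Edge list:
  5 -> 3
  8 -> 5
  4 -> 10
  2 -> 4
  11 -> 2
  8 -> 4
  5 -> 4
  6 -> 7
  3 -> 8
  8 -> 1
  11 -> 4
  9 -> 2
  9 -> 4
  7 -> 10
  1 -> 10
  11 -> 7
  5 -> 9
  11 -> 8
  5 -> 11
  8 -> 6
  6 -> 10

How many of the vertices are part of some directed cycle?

4

A vertex is on a directed cycle iff it belongs to a strongly connected component of size ≥ 2 (or has a self-loop).
The vertices on cycles are {3, 5, 8, 11} — 4 in total.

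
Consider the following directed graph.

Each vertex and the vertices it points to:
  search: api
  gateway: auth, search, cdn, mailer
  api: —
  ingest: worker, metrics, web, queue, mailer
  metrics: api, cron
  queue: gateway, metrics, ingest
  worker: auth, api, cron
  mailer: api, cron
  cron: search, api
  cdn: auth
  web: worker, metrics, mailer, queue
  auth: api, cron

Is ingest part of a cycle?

Yes

ingest is on a cycle iff ingest can reach itself via ≥1 edge.
ingest → queue → ingest — yes.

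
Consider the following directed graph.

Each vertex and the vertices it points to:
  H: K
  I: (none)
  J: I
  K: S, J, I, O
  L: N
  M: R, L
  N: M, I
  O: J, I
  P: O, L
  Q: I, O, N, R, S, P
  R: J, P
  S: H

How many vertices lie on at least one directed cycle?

8

A vertex is on a directed cycle iff it belongs to a strongly connected component of size ≥ 2 (or has a self-loop).
The vertices on cycles are {H, K, L, M, N, P, R, S} — 8 in total.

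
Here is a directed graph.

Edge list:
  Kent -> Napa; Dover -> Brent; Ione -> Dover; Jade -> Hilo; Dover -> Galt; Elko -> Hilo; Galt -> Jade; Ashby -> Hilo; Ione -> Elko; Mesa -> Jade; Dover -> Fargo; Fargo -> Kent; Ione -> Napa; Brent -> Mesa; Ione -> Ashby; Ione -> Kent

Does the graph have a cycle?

No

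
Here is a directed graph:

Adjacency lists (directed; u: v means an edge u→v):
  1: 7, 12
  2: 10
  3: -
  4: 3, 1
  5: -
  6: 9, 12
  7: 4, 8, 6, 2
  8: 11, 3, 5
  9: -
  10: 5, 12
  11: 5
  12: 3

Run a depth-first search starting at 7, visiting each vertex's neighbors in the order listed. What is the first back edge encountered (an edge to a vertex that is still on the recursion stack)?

DFS from 7 (visiting each vertex's neighbors in the order listed); mark gray on enter, black on exit:
7 gray
  4 gray
    3 gray
    3 black
    1 gray
      1→7: 7 is gray → back edge
First back edge: 1 → 7.

1→7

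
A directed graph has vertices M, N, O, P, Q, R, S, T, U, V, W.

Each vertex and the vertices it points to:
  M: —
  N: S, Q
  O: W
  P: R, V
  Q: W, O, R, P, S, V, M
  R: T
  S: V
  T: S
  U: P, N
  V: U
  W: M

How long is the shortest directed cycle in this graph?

3

For each vertex v, BFS finds the shortest path from v back to v.
The shortest such closed walk is V → U → P → V, length 3.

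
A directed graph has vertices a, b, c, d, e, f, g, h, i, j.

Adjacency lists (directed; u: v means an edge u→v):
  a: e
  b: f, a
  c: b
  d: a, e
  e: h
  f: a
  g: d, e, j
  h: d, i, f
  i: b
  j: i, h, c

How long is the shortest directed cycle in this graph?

For each vertex v, BFS finds the shortest path from v back to v.
The shortest such closed walk is d → e → h → d, length 3.

3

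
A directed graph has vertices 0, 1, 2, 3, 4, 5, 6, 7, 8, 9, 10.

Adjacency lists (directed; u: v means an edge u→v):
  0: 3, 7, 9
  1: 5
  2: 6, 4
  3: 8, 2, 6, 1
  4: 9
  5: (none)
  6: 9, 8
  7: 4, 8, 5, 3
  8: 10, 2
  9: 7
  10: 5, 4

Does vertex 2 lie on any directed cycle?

Yes

2 is on a cycle iff 2 can reach itself via ≥1 edge.
2 → 6 → 8 → 2 — yes.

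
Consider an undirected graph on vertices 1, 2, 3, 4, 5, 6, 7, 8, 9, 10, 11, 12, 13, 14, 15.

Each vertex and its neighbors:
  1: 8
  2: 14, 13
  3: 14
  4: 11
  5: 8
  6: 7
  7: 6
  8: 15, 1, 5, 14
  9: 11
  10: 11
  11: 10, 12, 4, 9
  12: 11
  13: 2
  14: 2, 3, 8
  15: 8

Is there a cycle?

No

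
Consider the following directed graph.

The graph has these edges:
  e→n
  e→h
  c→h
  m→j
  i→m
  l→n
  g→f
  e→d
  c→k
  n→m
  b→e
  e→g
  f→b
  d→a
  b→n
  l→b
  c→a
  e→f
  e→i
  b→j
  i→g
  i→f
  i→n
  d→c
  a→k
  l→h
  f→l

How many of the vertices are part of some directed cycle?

6

A vertex is on a directed cycle iff it belongs to a strongly connected component of size ≥ 2 (or has a self-loop).
The vertices on cycles are {b, e, f, g, i, l} — 6 in total.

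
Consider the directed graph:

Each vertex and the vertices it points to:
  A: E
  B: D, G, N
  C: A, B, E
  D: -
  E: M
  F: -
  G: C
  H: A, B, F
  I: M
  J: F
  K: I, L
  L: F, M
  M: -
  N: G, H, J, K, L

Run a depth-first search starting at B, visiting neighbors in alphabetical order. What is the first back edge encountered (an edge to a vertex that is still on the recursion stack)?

C→B

DFS from B (visiting neighbors in alphabetical order); mark gray on enter, black on exit:
B gray
  D gray
  D black
  G gray
    C gray
      A gray
        E gray
          M gray
          M black
        E black
      A black
      C→B: B is gray → back edge
First back edge: C → B.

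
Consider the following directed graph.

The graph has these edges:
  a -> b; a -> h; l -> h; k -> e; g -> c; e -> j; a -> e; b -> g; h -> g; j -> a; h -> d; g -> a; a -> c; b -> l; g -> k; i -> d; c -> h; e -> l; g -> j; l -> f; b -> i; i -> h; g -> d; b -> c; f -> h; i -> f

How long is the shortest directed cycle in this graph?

3

For each vertex v, BFS finds the shortest path from v back to v.
The shortest such closed walk is g → c → h → g, length 3.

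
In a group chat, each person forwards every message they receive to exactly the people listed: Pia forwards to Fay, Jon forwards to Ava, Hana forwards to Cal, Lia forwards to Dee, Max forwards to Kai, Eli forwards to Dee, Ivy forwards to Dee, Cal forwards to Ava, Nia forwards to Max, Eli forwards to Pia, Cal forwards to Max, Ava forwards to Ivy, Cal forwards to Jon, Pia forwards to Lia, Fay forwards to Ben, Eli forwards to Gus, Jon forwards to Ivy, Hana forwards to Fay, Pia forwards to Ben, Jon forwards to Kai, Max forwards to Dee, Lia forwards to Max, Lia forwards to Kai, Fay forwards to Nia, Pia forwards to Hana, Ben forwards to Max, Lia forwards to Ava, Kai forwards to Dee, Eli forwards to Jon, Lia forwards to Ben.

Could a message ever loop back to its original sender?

No

DFS with white/gray/black marking, starting from Hana:
Hana gray
  Cal gray
    Jon gray
      Ivy gray
        Dee gray
        Dee black
      Ivy black
      Kai gray
        Kai→Dee: Dee black — skip
      Kai black
      Ava gray
        Ava→Ivy: Ivy black — skip
      Ava black
    Jon black
    Max gray
      Max→Dee: Dee black — skip
      Max→Kai: Kai black — skip
    Max black
    Cal→Ava: Ava black — skip
  Cal black
  Fay gray
    Ben gray
      Ben→Max: Max black — skip
    Ben black
    Nia gray
      Nia→Max: Max black — skip
    Nia black
  Fay black
Hana black
Eli gray
  Pia gray
    Pia→Fay: Fay black — skip
    Lia gray
      Lia→Kai: Kai black — skip
      Lia→Max: Max black — skip
      Lia→Dee: Dee black — skip
      Lia→Ava: Ava black — skip
      Lia→Ben: Ben black — skip
    Lia black
    Pia→Hana: Hana black — skip
    Pia→Ben: Ben black — skip
  Pia black
  Eli→Dee: Dee black — skip
  Gus gray
  Gus black
  Eli→Jon: Jon black — skip
Eli black
Every edge goes to a white or black vertex — no back edge, so the graph is acyclic.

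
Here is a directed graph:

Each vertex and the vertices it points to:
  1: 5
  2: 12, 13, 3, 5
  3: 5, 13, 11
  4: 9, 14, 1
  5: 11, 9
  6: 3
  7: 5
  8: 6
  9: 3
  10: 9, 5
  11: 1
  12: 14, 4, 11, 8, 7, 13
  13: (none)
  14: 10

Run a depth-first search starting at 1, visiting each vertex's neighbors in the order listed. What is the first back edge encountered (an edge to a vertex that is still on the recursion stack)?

11->1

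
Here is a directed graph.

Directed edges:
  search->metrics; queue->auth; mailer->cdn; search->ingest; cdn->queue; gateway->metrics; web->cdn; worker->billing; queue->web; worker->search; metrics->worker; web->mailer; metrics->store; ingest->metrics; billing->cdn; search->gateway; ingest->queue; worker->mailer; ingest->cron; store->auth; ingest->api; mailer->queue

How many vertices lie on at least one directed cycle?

9

A vertex is on a directed cycle iff it belongs to a strongly connected component of size ≥ 2 (or has a self-loop).
The vertices on cycles are {cdn, web, queue, ingest, mailer, search, worker, gateway, metrics} — 9 in total.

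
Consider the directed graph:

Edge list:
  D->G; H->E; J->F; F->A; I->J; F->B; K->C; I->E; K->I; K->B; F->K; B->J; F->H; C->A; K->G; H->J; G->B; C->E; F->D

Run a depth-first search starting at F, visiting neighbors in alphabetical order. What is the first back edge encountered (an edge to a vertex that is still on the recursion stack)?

DFS from F (visiting neighbors in alphabetical order); mark gray on enter, black on exit:
F gray
  A gray
  A black
  B gray
    J gray
      J→F: F is gray → back edge
First back edge: J → F.

J→F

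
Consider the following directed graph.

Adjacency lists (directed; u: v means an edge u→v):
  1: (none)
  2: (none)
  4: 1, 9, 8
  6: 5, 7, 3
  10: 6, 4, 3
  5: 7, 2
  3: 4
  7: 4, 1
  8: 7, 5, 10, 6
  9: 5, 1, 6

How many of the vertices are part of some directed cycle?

A vertex is on a directed cycle iff it belongs to a strongly connected component of size ≥ 2 (or has a self-loop).
The vertices on cycles are {3, 4, 5, 6, 7, 8, 9, 10} — 8 in total.

8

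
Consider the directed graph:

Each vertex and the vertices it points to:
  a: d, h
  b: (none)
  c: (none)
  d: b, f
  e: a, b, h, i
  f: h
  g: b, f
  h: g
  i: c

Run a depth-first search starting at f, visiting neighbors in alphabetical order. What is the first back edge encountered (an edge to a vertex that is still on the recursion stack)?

g->f

DFS from f (visiting neighbors in alphabetical order); mark gray on enter, black on exit:
f gray
  h gray
    g gray
      b gray
      b black
      g→f: f is gray → back edge
First back edge: g → f.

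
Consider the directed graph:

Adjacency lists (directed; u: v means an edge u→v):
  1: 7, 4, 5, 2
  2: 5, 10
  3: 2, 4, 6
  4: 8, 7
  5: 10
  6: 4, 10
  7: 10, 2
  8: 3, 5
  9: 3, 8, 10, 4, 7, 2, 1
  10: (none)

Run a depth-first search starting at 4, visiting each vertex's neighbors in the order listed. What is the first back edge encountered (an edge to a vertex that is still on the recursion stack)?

3→4

DFS from 4 (visiting each vertex's neighbors in the order listed); mark gray on enter, black on exit:
4 gray
  8 gray
    3 gray
      2 gray
        5 gray
          10 gray
          10 black
        5 black
        2→10: 10 black — skip
      2 black
      3→4: 4 is gray → back edge
First back edge: 3 → 4.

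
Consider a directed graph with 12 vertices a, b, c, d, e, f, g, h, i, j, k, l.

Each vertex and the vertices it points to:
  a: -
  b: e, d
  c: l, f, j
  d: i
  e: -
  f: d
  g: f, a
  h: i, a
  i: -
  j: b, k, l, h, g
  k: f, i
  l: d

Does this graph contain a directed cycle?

DFS with white/gray/black marking, starting from g:
g gray
  f gray
    d gray
      i gray
      i black
    d black
  f black
  a gray
  a black
g black
b gray
  e gray
  e black
  b→d: d black — skip
b black
c gray
  l gray
    l→d: d black — skip
  l black
  c→f: f black — skip
  j gray
    j→b: b black — skip
    k gray
      k→f: f black — skip
      k→i: i black — skip
    k black
    j→l: l black — skip
    h gray
      h→i: i black — skip
      h→a: a black — skip
    h black
    j→g: g black — skip
  j black
c black
Every edge goes to a white or black vertex — no back edge, so the graph is acyclic.

No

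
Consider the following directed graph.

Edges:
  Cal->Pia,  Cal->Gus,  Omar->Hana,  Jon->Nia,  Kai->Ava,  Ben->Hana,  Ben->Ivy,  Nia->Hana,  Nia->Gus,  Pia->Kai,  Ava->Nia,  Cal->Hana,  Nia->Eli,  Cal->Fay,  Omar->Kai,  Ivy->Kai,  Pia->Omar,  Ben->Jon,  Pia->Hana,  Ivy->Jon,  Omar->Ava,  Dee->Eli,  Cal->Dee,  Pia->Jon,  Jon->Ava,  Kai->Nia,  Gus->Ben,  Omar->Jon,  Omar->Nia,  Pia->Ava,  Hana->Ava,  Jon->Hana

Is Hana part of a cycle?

Hana is on a cycle iff Hana can reach itself via ≥1 edge.
Hana → Ava → Nia → Hana — yes.

Yes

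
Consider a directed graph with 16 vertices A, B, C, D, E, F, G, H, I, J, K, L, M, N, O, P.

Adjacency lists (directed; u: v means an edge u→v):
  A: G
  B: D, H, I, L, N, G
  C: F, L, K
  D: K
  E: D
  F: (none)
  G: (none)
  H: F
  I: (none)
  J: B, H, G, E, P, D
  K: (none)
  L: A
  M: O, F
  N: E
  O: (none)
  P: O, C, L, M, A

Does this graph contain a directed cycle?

No

DFS with white/gray/black marking, starting from E:
E gray
  D gray
    K gray
    K black
  D black
E black
A gray
  G gray
  G black
A black
B gray
  B→D: D black — skip
  H gray
    F gray
    F black
  H black
  I gray
  I black
  L gray
    L→A: A black — skip
  L black
  N gray
    N→E: E black — skip
  N black
  B→G: G black — skip
B black
C gray
  C→F: F black — skip
  C→L: L black — skip
  C→K: K black — skip
C black
J gray
  J→B: B black — skip
  J→H: H black — skip
  J→G: G black — skip
  J→E: E black — skip
  P gray
    O gray
    O black
    P→C: C black — skip
    P→L: L black — skip
    M gray
      M→O: O black — skip
      M→F: F black — skip
    M black
    P→A: A black — skip
  P black
  J→D: D black — skip
J black
Every edge goes to a white or black vertex — no back edge, so the graph is acyclic.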